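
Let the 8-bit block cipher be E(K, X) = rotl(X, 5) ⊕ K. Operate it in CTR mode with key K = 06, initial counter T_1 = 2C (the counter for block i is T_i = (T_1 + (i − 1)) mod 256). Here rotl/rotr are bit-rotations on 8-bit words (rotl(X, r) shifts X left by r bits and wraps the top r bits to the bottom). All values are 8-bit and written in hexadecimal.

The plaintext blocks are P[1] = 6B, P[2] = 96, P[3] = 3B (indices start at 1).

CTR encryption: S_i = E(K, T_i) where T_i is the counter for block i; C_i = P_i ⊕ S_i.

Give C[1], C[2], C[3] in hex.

C[1] = E8, C[2] = 35, C[3] = F8

C[1]: T = 2C, S = E(K, T) = 83; 6B ⊕ 83 = E8.
C[2]: T = 2D, S = E(K, T) = A3; 96 ⊕ A3 = 35.
C[3]: T = 2E, S = E(K, T) = C3; 3B ⊕ C3 = F8.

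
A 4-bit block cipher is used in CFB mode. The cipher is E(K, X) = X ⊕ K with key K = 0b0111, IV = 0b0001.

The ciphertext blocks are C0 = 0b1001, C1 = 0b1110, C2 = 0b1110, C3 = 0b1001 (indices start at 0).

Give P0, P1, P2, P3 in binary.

CFB decryption: P_i = C_i ⊕ E(K, C_{i−1}), with C_{−1} = IV.
P0: E(K, 0b0001) = 0b0110; 0b1001 ⊕ 0b0110 = 0b1111.
P1: E(K, 0b1001) = 0b1110; 0b1110 ⊕ 0b1110 = 0b0000.
P2: E(K, 0b1110) = 0b1001; 0b1110 ⊕ 0b1001 = 0b0111.
P3: E(K, 0b1110) = 0b1001; 0b1001 ⊕ 0b1001 = 0b0000.

P0 = 0b1111, P1 = 0b0000, P2 = 0b0111, P3 = 0b0000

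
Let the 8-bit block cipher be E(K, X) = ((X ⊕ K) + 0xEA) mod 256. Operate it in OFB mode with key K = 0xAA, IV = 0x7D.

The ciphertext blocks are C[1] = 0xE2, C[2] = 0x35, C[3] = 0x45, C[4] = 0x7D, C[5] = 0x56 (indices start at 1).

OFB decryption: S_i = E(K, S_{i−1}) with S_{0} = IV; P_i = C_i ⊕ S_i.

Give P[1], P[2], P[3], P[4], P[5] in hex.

P[1]: S = E(K, 0x7D) = 0xC1; 0xE2 ⊕ 0xC1 = 0x23.
P[2]: S = E(K, 0xC1) = 0x55; 0x35 ⊕ 0x55 = 0x60.
P[3]: S = E(K, 0x55) = 0xE9; 0x45 ⊕ 0xE9 = 0xAC.
P[4]: S = E(K, 0xE9) = 0x2D; 0x7D ⊕ 0x2D = 0x50.
P[5]: S = E(K, 0x2D) = 0x71; 0x56 ⊕ 0x71 = 0x27.

P[1] = 0x23, P[2] = 0x60, P[3] = 0xAC, P[4] = 0x50, P[5] = 0x27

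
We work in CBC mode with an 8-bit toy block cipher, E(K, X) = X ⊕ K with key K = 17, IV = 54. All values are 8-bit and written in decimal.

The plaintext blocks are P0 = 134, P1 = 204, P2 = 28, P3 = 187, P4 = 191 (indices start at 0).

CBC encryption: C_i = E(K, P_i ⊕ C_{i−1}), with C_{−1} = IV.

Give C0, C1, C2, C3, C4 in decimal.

C0: P0 ⊕ 54 = 176; E(K, 176) = 161.
C1: P1 ⊕ 161 = 109; E(K, 109) = 124.
C2: P2 ⊕ 124 = 96; E(K, 96) = 113.
C3: P3 ⊕ 113 = 202; E(K, 202) = 219.
C4: P4 ⊕ 219 = 100; E(K, 100) = 117.

C0 = 161, C1 = 124, C2 = 113, C3 = 219, C4 = 117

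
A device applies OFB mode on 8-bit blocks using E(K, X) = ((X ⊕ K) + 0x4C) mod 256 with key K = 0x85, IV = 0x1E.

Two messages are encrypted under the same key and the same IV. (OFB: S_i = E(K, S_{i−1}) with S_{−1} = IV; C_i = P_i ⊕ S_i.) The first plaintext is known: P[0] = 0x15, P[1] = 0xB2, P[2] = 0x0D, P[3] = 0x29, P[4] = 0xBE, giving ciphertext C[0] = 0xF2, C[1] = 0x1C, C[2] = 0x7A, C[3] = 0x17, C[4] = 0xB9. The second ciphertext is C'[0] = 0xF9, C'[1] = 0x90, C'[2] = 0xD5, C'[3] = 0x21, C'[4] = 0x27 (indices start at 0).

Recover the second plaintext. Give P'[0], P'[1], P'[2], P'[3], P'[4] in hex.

In OFB with a reused IV, both messages share the same keystream S_i, so C_i ⊕ C'_i = P_i ⊕ P'_i and thus P'_i = P_i ⊕ C_i ⊕ C'_i.
P'[0]: 0x15 ⊕ 0xF2 ⊕ 0xF9 = 0x1E.
P'[1]: 0xB2 ⊕ 0x1C ⊕ 0x90 = 0x3E.
P'[2]: 0x0D ⊕ 0x7A ⊕ 0xD5 = 0xA2.
P'[3]: 0x29 ⊕ 0x17 ⊕ 0x21 = 0x1F.
P'[4]: 0xBE ⊕ 0xB9 ⊕ 0x27 = 0x20.

P'[0] = 0x1E, P'[1] = 0x3E, P'[2] = 0xA2, P'[3] = 0x1F, P'[4] = 0x20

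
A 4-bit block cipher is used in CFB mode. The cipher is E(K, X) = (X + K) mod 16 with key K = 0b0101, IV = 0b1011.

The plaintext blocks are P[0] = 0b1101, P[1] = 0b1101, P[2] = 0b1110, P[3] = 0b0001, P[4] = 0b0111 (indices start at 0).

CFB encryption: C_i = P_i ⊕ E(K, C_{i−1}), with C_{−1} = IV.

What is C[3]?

C[0]: E(K, 0b1011) = 0b0000; 0b1101 ⊕ 0b0000 = 0b1101.
C[1]: E(K, 0b1101) = 0b0010; 0b1101 ⊕ 0b0010 = 0b1111.
C[2]: E(K, 0b1111) = 0b0100; 0b1110 ⊕ 0b0100 = 0b1010.
C[3]: E(K, 0b1010) = 0b1111; 0b0001 ⊕ 0b1111 = 0b1110.

C[3] = 0b1110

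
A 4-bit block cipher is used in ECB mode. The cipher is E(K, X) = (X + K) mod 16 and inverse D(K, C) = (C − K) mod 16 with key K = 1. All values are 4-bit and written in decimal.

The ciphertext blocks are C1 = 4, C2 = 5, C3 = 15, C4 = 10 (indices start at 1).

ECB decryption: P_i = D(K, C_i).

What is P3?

P3 = 14

P3: D(K, 15) = 14.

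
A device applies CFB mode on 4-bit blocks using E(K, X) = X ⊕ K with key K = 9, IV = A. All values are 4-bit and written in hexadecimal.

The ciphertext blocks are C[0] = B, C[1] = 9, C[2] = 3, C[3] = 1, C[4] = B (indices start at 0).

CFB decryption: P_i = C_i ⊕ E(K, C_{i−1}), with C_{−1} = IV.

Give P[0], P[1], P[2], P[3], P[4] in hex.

P[0] = 8, P[1] = B, P[2] = 3, P[3] = B, P[4] = 3

P[0]: E(K, A) = 3; B ⊕ 3 = 8.
P[1]: E(K, B) = 2; 9 ⊕ 2 = B.
P[2]: E(K, 9) = 0; 3 ⊕ 0 = 3.
P[3]: E(K, 3) = A; 1 ⊕ A = B.
P[4]: E(K, 1) = 8; B ⊕ 8 = 3.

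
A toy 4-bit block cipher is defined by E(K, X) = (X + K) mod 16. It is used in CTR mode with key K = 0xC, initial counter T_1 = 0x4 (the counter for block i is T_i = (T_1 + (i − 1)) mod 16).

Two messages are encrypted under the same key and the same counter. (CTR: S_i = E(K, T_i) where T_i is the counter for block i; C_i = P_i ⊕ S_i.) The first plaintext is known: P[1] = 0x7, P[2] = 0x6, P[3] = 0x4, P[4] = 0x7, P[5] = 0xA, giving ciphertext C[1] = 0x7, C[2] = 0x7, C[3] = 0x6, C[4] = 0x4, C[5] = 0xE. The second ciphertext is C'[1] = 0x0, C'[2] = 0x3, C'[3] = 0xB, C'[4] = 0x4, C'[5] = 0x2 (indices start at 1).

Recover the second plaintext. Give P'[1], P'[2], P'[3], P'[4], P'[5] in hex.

P'[1] = 0x0, P'[2] = 0x2, P'[3] = 0x9, P'[4] = 0x7, P'[5] = 0x6

In CTR with a reused counter, both messages share the same keystream S_i, so C_i ⊕ C'_i = P_i ⊕ P'_i and thus P'_i = P_i ⊕ C_i ⊕ C'_i.
P'[1]: 0x7 ⊕ 0x7 ⊕ 0x0 = 0x0.
P'[2]: 0x6 ⊕ 0x7 ⊕ 0x3 = 0x2.
P'[3]: 0x4 ⊕ 0x6 ⊕ 0xB = 0x9.
P'[4]: 0x7 ⊕ 0x4 ⊕ 0x4 = 0x7.
P'[5]: 0xA ⊕ 0xE ⊕ 0x2 = 0x6.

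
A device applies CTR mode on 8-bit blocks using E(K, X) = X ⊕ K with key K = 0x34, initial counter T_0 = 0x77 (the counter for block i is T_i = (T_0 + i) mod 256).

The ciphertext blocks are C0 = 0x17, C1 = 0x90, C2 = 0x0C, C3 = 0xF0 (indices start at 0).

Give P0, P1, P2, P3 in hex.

CTR decryption: S_i = E(K, T_i) where T_i is the counter for block i; P_i = C_i ⊕ S_i.
P0: T = 0x77, S = E(K, T) = 0x43; 0x17 ⊕ 0x43 = 0x54.
P1: T = 0x78, S = E(K, T) = 0x4C; 0x90 ⊕ 0x4C = 0xDC.
P2: T = 0x79, S = E(K, T) = 0x4D; 0x0C ⊕ 0x4D = 0x41.
P3: T = 0x7A, S = E(K, T) = 0x4E; 0xF0 ⊕ 0x4E = 0xBE.

P0 = 0x54, P1 = 0xDC, P2 = 0x41, P3 = 0xBE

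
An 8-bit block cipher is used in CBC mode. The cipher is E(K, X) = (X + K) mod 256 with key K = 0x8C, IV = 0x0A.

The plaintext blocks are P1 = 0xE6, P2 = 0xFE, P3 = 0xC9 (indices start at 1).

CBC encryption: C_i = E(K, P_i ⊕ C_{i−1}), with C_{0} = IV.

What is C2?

C2 = 0x12

C1: P1 ⊕ 0x0A = 0xEC; E(K, 0xEC) = 0x78.
C2: P2 ⊕ 0x78 = 0x86; E(K, 0x86) = 0x12.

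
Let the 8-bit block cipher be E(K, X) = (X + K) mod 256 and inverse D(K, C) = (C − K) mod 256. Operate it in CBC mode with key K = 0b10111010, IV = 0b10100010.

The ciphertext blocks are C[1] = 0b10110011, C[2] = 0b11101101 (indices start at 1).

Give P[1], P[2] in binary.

P[1] = 0b01011011, P[2] = 0b10000000

CBC decryption: P_i = D(K, C_i) ⊕ C_{i−1}, with C_{0} = IV.
P[1]: D(K, 0b10110011) = 0b11111001; 0b11111001 ⊕ 0b10100010 = 0b01011011.
P[2]: D(K, 0b11101101) = 0b00110011; 0b00110011 ⊕ 0b10110011 = 0b10000000.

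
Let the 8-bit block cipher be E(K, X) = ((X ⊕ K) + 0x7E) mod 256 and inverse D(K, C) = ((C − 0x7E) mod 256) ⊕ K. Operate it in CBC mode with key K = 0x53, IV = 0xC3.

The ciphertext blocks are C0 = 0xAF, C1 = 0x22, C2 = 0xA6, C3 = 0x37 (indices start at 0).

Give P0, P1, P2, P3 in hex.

P0 = 0xA1, P1 = 0x58, P2 = 0x59, P3 = 0x4C

CBC decryption: P_i = D(K, C_i) ⊕ C_{i−1}, with C_{−1} = IV.
P0: D(K, 0xAF) = 0x62; 0x62 ⊕ 0xC3 = 0xA1.
P1: D(K, 0x22) = 0xF7; 0xF7 ⊕ 0xAF = 0x58.
P2: D(K, 0xA6) = 0x7B; 0x7B ⊕ 0x22 = 0x59.
P3: D(K, 0x37) = 0xEA; 0xEA ⊕ 0xA6 = 0x4C.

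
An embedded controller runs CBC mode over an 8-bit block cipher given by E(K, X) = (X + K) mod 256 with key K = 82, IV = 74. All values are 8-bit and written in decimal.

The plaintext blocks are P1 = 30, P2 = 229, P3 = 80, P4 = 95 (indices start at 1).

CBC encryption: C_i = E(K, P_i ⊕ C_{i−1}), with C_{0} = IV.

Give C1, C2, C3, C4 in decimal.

C1: P1 ⊕ 74 = 84; E(K, 84) = 166.
C2: P2 ⊕ 166 = 67; E(K, 67) = 149.
C3: P3 ⊕ 149 = 197; E(K, 197) = 23.
C4: P4 ⊕ 23 = 72; E(K, 72) = 154.

C1 = 166, C2 = 149, C3 = 23, C4 = 154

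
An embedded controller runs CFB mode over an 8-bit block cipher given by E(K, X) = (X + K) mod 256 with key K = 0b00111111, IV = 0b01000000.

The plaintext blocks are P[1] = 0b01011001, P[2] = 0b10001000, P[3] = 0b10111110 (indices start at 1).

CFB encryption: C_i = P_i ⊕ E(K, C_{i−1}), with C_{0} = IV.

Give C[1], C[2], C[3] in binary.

C[1] = 0b00100110, C[2] = 0b11101101, C[3] = 0b10010010

C[1]: E(K, 0b01000000) = 0b01111111; 0b01011001 ⊕ 0b01111111 = 0b00100110.
C[2]: E(K, 0b00100110) = 0b01100101; 0b10001000 ⊕ 0b01100101 = 0b11101101.
C[3]: E(K, 0b11101101) = 0b00101100; 0b10111110 ⊕ 0b00101100 = 0b10010010.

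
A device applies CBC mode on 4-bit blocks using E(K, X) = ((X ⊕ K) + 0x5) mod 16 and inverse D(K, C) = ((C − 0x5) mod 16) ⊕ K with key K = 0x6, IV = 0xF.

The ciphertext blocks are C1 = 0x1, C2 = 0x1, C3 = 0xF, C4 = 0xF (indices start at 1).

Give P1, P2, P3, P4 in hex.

P1 = 0x5, P2 = 0xB, P3 = 0xD, P4 = 0x3

CBC decryption: P_i = D(K, C_i) ⊕ C_{i−1}, with C_{0} = IV.
P1: D(K, 0x1) = 0xA; 0xA ⊕ 0xF = 0x5.
P2: D(K, 0x1) = 0xA; 0xA ⊕ 0x1 = 0xB.
P3: D(K, 0xF) = 0xC; 0xC ⊕ 0x1 = 0xD.
P4: D(K, 0xF) = 0xC; 0xC ⊕ 0xF = 0x3.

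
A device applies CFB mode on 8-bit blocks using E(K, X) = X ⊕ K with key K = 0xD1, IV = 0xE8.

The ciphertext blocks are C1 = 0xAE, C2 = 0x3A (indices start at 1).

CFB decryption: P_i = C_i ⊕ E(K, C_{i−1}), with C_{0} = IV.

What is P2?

P2 = 0x45

P2: E(K, 0xAE) = 0x7F; 0x3A ⊕ 0x7F = 0x45.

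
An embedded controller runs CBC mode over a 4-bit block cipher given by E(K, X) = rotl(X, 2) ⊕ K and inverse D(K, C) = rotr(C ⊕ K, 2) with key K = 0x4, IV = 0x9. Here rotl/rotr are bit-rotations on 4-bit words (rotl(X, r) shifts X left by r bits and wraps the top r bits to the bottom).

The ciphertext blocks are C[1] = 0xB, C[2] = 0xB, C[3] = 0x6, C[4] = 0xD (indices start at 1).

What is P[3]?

P[3] = 0x3

CBC decryption: P_i = D(K, C_i) ⊕ C_{i−1}, with C_{0} = IV.
P[3]: D(K, 0x6) = 0x8; 0x8 ⊕ 0xB = 0x3.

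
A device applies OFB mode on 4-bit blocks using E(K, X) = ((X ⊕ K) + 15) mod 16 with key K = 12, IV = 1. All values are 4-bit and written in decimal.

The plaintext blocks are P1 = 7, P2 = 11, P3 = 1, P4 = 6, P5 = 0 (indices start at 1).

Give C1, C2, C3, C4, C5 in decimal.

OFB encryption: S_i = E(K, S_{i−1}) with S_{0} = IV; C_i = P_i ⊕ S_i.
C1: S = E(K, 1) = 12; 7 ⊕ 12 = 11.
C2: S = E(K, 12) = 15; 11 ⊕ 15 = 4.
C3: S = E(K, 15) = 2; 1 ⊕ 2 = 3.
C4: S = E(K, 2) = 13; 6 ⊕ 13 = 11.
C5: S = E(K, 13) = 0; 0 ⊕ 0 = 0.

C1 = 11, C2 = 4, C3 = 3, C4 = 11, C5 = 0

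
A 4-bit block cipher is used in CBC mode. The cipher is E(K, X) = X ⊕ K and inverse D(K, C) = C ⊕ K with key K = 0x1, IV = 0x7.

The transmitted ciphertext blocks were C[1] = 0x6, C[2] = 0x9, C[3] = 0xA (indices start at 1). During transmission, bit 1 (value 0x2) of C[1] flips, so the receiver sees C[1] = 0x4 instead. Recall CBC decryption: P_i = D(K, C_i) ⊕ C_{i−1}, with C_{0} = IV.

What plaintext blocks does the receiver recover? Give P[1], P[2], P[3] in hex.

P[1] = 0x2, P[2] = 0xC, P[3] = 0x2

Only C[1] changed, to 0x4. In CBC, a change in C_i garbles P_i and flips the same bit in P_{i+1}. Decrypting the received ciphertext:
P[1]: D(K, 0x4) = 0x5; 0x5 ⊕ 0x7 = 0x2.
P[2]: D(K, 0x9) = 0x8; 0x8 ⊕ 0x4 = 0xC.
P[3]: D(K, 0xA) = 0xB; 0xB ⊕ 0x9 = 0x2.
Blocks that differ from the original plaintext: P[1], P[2].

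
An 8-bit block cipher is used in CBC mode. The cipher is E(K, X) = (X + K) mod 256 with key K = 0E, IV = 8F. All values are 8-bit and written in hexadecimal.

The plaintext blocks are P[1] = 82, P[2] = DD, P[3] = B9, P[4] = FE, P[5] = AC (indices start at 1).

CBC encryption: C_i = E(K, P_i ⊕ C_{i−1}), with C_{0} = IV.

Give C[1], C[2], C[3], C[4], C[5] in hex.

C[1] = 1B, C[2] = D4, C[3] = 7B, C[4] = 93, C[5] = 4D

C[1]: P[1] ⊕ 8F = 0D; E(K, 0D) = 1B.
C[2]: P[2] ⊕ 1B = C6; E(K, C6) = D4.
C[3]: P[3] ⊕ D4 = 6D; E(K, 6D) = 7B.
C[4]: P[4] ⊕ 7B = 85; E(K, 85) = 93.
C[5]: P[5] ⊕ 93 = 3F; E(K, 3F) = 4D.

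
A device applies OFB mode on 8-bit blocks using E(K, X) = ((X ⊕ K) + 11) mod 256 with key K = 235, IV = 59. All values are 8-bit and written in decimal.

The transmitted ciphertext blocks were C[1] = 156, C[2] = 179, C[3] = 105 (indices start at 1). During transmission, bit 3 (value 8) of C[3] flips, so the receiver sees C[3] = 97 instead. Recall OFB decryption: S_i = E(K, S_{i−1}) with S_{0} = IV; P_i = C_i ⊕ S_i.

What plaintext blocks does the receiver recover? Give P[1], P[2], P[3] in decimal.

Only C[3] changed, to 97. In OFB, a change in C_i flips the same bit in P_i only; the keystream is unaffected. Decrypting the received ciphertext:
P[1]: S = E(K, 59) = 219; 156 ⊕ 219 = 71.
P[2]: S = E(K, 219) = 59; 179 ⊕ 59 = 136.
P[3]: S = E(K, 59) = 219; 97 ⊕ 219 = 186.
Blocks that differ from the original plaintext: P[3].

P[1] = 71, P[2] = 136, P[3] = 186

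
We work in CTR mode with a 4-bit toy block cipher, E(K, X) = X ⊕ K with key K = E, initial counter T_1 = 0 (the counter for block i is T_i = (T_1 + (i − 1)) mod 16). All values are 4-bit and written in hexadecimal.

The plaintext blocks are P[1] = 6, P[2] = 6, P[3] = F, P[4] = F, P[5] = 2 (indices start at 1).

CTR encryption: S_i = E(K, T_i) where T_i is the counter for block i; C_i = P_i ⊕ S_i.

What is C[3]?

C[1]: T = 0, S = E(K, T) = E; 6 ⊕ E = 8.
C[2]: T = 1, S = E(K, T) = F; 6 ⊕ F = 9.
C[3]: T = 2, S = E(K, T) = C; F ⊕ C = 3.

C[3] = 3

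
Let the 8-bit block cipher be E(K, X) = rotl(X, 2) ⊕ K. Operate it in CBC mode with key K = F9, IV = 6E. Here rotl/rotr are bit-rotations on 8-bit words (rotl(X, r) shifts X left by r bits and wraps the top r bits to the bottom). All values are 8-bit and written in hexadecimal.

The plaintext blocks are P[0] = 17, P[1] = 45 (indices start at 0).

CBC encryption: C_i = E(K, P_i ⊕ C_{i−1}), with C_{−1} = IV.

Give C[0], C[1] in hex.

C[0] = 1C, C[1] = 9C

C[0]: P[0] ⊕ 6E = 79; E(K, 79) = 1C.
C[1]: P[1] ⊕ 1C = 59; E(K, 59) = 9C.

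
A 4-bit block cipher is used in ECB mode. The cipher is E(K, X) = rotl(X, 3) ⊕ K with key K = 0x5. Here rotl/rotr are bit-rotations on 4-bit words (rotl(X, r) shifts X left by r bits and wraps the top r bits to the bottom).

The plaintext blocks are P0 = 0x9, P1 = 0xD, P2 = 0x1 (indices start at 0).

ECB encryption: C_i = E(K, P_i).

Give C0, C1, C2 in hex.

C0: E(K, 0x9) = 0x9.
C1: E(K, 0xD) = 0xB.
C2: E(K, 0x1) = 0xD.

C0 = 0x9, C1 = 0xB, C2 = 0xD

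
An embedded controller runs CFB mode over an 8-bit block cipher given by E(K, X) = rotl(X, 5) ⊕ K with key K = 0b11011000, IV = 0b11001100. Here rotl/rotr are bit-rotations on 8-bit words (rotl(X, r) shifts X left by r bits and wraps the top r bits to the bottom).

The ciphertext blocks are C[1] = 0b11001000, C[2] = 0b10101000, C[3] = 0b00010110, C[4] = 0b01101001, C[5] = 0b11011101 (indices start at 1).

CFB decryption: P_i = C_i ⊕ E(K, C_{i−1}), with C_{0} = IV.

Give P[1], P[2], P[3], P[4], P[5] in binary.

P[1] = 0b10001001, P[2] = 0b01101001, P[3] = 0b11011011, P[4] = 0b01110011, P[5] = 0b00101000

P[1]: E(K, 0b11001100) = 0b01000001; 0b11001000 ⊕ 0b01000001 = 0b10001001.
P[2]: E(K, 0b11001000) = 0b11000001; 0b10101000 ⊕ 0b11000001 = 0b01101001.
P[3]: E(K, 0b10101000) = 0b11001101; 0b00010110 ⊕ 0b11001101 = 0b11011011.
P[4]: E(K, 0b00010110) = 0b00011010; 0b01101001 ⊕ 0b00011010 = 0b01110011.
P[5]: E(K, 0b01101001) = 0b11110101; 0b11011101 ⊕ 0b11110101 = 0b00101000.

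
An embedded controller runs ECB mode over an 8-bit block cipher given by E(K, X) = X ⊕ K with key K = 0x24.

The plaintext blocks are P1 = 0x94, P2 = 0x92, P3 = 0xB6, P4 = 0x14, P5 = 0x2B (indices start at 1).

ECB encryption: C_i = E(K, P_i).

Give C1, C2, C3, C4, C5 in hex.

C1 = 0xB0, C2 = 0xB6, C3 = 0x92, C4 = 0x30, C5 = 0x0F

C1: E(K, 0x94) = 0xB0.
C2: E(K, 0x92) = 0xB6.
C3: E(K, 0xB6) = 0x92.
C4: E(K, 0x14) = 0x30.
C5: E(K, 0x2B) = 0x0F.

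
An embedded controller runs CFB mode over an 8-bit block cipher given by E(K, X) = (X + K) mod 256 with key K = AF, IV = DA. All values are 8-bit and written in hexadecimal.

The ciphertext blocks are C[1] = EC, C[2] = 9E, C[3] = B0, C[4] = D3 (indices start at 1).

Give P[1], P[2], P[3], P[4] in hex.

CFB decryption: P_i = C_i ⊕ E(K, C_{i−1}), with C_{0} = IV.
P[1]: E(K, DA) = 89; EC ⊕ 89 = 65.
P[2]: E(K, EC) = 9B; 9E ⊕ 9B = 05.
P[3]: E(K, 9E) = 4D; B0 ⊕ 4D = FD.
P[4]: E(K, B0) = 5F; D3 ⊕ 5F = 8C.

P[1] = 65, P[2] = 05, P[3] = FD, P[4] = 8C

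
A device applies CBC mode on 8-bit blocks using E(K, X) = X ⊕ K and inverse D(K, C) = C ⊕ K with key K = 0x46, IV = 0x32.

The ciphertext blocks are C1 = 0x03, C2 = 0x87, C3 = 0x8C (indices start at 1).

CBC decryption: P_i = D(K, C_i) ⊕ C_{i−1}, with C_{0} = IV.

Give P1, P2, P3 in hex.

P1: D(K, 0x03) = 0x45; 0x45 ⊕ 0x32 = 0x77.
P2: D(K, 0x87) = 0xC1; 0xC1 ⊕ 0x03 = 0xC2.
P3: D(K, 0x8C) = 0xCA; 0xCA ⊕ 0x87 = 0x4D.

P1 = 0x77, P2 = 0xC2, P3 = 0x4D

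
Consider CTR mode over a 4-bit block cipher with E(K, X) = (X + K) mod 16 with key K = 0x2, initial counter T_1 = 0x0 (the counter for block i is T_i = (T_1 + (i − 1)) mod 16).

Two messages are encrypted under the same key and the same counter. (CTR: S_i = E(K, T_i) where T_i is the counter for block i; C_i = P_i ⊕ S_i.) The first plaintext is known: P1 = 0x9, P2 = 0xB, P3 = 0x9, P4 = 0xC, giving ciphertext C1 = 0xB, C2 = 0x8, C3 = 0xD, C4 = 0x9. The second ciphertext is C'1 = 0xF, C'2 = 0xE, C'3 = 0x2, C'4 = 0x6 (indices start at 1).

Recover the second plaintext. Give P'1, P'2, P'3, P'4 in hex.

P'1 = 0xD, P'2 = 0xD, P'3 = 0x6, P'4 = 0x3

In CTR with a reused counter, both messages share the same keystream S_i, so C_i ⊕ C'_i = P_i ⊕ P'_i and thus P'_i = P_i ⊕ C_i ⊕ C'_i.
P'1: 0x9 ⊕ 0xB ⊕ 0xF = 0xD.
P'2: 0xB ⊕ 0x8 ⊕ 0xE = 0xD.
P'3: 0x9 ⊕ 0xD ⊕ 0x2 = 0x6.
P'4: 0xC ⊕ 0x9 ⊕ 0x6 = 0x3.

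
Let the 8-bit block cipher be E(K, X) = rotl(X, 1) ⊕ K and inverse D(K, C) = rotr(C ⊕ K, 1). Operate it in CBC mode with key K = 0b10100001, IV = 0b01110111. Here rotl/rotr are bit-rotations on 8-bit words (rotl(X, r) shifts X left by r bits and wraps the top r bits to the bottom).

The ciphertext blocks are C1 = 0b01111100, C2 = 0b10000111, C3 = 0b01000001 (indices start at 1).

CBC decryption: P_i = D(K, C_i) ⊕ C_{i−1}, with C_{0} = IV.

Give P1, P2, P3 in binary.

P1: D(K, 0b01111100) = 0b11101110; 0b11101110 ⊕ 0b01110111 = 0b10011001.
P2: D(K, 0b10000111) = 0b00010011; 0b00010011 ⊕ 0b01111100 = 0b01101111.
P3: D(K, 0b01000001) = 0b01110000; 0b01110000 ⊕ 0b10000111 = 0b11110111.

P1 = 0b10011001, P2 = 0b01101111, P3 = 0b11110111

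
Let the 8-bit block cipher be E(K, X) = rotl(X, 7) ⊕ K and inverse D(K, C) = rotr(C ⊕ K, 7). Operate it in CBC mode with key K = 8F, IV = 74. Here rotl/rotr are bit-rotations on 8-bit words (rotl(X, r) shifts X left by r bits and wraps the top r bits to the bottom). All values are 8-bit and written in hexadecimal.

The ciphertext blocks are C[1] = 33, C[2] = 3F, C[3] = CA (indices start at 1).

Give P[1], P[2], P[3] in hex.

P[1] = 0D, P[2] = 52, P[3] = B5

CBC decryption: P_i = D(K, C_i) ⊕ C_{i−1}, with C_{0} = IV.
P[1]: D(K, 33) = 79; 79 ⊕ 74 = 0D.
P[2]: D(K, 3F) = 61; 61 ⊕ 33 = 52.
P[3]: D(K, CA) = 8A; 8A ⊕ 3F = B5.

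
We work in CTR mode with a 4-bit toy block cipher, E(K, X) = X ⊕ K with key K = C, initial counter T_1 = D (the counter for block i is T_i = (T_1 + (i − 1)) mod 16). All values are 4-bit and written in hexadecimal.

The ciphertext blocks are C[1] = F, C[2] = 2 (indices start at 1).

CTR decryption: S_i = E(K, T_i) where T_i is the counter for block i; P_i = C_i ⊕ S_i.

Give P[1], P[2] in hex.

P[1] = E, P[2] = 0

P[1]: T = D, S = E(K, T) = 1; F ⊕ 1 = E.
P[2]: T = E, S = E(K, T) = 2; 2 ⊕ 2 = 0.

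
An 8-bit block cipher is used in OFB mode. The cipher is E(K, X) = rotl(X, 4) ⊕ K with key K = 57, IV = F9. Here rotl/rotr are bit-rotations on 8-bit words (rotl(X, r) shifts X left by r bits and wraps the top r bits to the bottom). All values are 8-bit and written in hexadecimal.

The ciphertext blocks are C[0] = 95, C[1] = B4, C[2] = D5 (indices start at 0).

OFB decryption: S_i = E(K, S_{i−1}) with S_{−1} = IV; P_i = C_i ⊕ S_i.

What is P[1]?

P[1] = 6F

P[0]: S = E(K, F9) = C8; 95 ⊕ C8 = 5D.
P[1]: S = E(K, C8) = DB; B4 ⊕ DB = 6F.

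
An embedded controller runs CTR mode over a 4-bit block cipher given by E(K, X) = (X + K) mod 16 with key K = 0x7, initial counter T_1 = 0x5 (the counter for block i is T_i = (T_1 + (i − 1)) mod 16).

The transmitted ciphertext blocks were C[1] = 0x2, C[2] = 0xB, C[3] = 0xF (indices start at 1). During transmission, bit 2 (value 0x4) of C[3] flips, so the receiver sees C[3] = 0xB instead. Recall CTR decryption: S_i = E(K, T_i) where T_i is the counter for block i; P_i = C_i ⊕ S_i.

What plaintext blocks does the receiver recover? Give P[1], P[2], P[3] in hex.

Only C[3] changed, to 0xB. In CTR, a change in C_i flips the same bit in P_i only; the keystream is unaffected. Decrypting the received ciphertext:
P[1]: T = 0x5, S = E(K, T) = 0xC; 0x2 ⊕ 0xC = 0xE.
P[2]: T = 0x6, S = E(K, T) = 0xD; 0xB ⊕ 0xD = 0x6.
P[3]: T = 0x7, S = E(K, T) = 0xE; 0xB ⊕ 0xE = 0x5.
Blocks that differ from the original plaintext: P[3].

P[1] = 0xE, P[2] = 0x6, P[3] = 0x5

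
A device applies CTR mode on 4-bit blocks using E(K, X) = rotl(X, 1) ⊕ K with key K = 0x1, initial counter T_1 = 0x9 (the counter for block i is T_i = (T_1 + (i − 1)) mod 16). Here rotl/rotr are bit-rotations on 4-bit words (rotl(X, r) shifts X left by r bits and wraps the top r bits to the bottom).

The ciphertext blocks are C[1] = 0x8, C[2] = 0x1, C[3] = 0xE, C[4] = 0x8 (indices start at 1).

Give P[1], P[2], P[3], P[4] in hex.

CTR decryption: S_i = E(K, T_i) where T_i is the counter for block i; P_i = C_i ⊕ S_i.
P[1]: T = 0x9, S = E(K, T) = 0x2; 0x8 ⊕ 0x2 = 0xA.
P[2]: T = 0xA, S = E(K, T) = 0x4; 0x1 ⊕ 0x4 = 0x5.
P[3]: T = 0xB, S = E(K, T) = 0x6; 0xE ⊕ 0x6 = 0x8.
P[4]: T = 0xC, S = E(K, T) = 0x8; 0x8 ⊕ 0x8 = 0x0.

P[1] = 0xA, P[2] = 0x5, P[3] = 0x8, P[4] = 0x0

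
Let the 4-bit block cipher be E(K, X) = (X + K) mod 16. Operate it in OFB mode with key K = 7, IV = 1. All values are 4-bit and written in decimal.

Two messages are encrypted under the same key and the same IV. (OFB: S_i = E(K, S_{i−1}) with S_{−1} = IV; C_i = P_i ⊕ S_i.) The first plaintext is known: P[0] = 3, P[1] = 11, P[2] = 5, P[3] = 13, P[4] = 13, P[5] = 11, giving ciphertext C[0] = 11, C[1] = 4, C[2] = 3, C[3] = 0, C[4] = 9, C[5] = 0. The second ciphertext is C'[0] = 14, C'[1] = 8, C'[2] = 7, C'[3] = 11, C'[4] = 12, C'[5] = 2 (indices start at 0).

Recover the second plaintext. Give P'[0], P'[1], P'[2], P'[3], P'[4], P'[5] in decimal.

In OFB with a reused IV, both messages share the same keystream S_i, so C_i ⊕ C'_i = P_i ⊕ P'_i and thus P'_i = P_i ⊕ C_i ⊕ C'_i.
P'[0]: 3 ⊕ 11 ⊕ 14 = 6.
P'[1]: 11 ⊕ 4 ⊕ 8 = 7.
P'[2]: 5 ⊕ 3 ⊕ 7 = 1.
P'[3]: 13 ⊕ 0 ⊕ 11 = 6.
P'[4]: 13 ⊕ 9 ⊕ 12 = 8.
P'[5]: 11 ⊕ 0 ⊕ 2 = 9.

P'[0] = 6, P'[1] = 7, P'[2] = 1, P'[3] = 6, P'[4] = 8, P'[5] = 9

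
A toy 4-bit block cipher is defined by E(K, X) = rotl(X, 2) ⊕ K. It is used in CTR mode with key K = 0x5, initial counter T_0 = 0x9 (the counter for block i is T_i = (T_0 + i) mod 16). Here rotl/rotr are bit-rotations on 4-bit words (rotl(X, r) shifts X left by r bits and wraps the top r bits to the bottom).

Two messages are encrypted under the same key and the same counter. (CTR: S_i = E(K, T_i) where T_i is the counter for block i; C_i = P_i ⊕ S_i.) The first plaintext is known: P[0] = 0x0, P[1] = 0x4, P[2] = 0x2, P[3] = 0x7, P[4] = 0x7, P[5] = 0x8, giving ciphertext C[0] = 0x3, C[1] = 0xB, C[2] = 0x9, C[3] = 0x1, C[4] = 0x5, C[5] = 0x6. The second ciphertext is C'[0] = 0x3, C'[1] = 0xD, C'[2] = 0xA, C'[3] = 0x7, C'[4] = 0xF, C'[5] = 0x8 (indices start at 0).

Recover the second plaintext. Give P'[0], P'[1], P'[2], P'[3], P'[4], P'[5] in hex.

In CTR with a reused counter, both messages share the same keystream S_i, so C_i ⊕ C'_i = P_i ⊕ P'_i and thus P'_i = P_i ⊕ C_i ⊕ C'_i.
P'[0]: 0x0 ⊕ 0x3 ⊕ 0x3 = 0x0.
P'[1]: 0x4 ⊕ 0xB ⊕ 0xD = 0x2.
P'[2]: 0x2 ⊕ 0x9 ⊕ 0xA = 0x1.
P'[3]: 0x7 ⊕ 0x1 ⊕ 0x7 = 0x1.
P'[4]: 0x7 ⊕ 0x5 ⊕ 0xF = 0xD.
P'[5]: 0x8 ⊕ 0x6 ⊕ 0x8 = 0x6.

P'[0] = 0x0, P'[1] = 0x2, P'[2] = 0x1, P'[3] = 0x1, P'[4] = 0xD, P'[5] = 0x6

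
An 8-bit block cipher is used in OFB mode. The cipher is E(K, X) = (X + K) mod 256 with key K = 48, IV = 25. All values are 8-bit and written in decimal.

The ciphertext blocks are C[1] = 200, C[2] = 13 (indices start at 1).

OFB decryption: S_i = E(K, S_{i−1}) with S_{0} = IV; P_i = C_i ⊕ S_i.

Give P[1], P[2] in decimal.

P[1] = 129, P[2] = 116

P[1]: S = E(K, 25) = 73; 200 ⊕ 73 = 129.
P[2]: S = E(K, 73) = 121; 13 ⊕ 121 = 116.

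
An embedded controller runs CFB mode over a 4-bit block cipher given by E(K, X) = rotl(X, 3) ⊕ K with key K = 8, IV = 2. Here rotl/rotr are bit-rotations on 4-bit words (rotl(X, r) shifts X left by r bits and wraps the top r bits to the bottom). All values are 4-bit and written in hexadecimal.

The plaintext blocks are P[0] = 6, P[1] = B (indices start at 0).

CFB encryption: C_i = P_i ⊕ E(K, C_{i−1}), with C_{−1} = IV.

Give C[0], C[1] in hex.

C[0]: E(K, 2) = 9; 6 ⊕ 9 = F.
C[1]: E(K, F) = 7; B ⊕ 7 = C.

C[0] = F, C[1] = C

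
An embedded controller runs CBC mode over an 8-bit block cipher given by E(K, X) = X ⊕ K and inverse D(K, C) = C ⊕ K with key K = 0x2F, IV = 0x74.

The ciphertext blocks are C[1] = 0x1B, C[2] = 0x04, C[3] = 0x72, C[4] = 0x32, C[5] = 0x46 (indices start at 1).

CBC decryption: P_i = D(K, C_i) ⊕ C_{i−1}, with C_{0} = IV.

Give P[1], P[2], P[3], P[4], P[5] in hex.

P[1] = 0x40, P[2] = 0x30, P[3] = 0x59, P[4] = 0x6F, P[5] = 0x5B

P[1]: D(K, 0x1B) = 0x34; 0x34 ⊕ 0x74 = 0x40.
P[2]: D(K, 0x04) = 0x2B; 0x2B ⊕ 0x1B = 0x30.
P[3]: D(K, 0x72) = 0x5D; 0x5D ⊕ 0x04 = 0x59.
P[4]: D(K, 0x32) = 0x1D; 0x1D ⊕ 0x72 = 0x6F.
P[5]: D(K, 0x46) = 0x69; 0x69 ⊕ 0x32 = 0x5B.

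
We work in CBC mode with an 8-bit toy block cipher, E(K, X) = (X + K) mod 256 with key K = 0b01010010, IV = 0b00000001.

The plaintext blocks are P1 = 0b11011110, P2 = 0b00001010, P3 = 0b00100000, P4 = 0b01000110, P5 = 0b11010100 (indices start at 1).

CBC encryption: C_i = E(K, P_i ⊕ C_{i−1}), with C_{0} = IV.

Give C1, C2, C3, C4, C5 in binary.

C1: P1 ⊕ 0b00000001 = 0b11011111; E(K, 0b11011111) = 0b00110001.
C2: P2 ⊕ 0b00110001 = 0b00111011; E(K, 0b00111011) = 0b10001101.
C3: P3 ⊕ 0b10001101 = 0b10101101; E(K, 0b10101101) = 0b11111111.
C4: P4 ⊕ 0b11111111 = 0b10111001; E(K, 0b10111001) = 0b00001011.
C5: P5 ⊕ 0b00001011 = 0b11011111; E(K, 0b11011111) = 0b00110001.

C1 = 0b00110001, C2 = 0b10001101, C3 = 0b11111111, C4 = 0b00001011, C5 = 0b00110001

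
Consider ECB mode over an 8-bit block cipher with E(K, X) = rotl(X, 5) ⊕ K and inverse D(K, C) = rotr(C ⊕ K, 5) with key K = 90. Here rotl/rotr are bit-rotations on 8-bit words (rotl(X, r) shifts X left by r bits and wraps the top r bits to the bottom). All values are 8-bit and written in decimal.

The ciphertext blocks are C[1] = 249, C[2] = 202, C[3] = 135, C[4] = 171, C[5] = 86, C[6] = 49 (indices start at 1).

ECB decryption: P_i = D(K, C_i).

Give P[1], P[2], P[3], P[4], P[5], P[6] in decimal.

P[1] = 29, P[2] = 132, P[3] = 238, P[4] = 143, P[5] = 96, P[6] = 91

P[1]: D(K, 249) = 29.
P[2]: D(K, 202) = 132.
P[3]: D(K, 135) = 238.
P[4]: D(K, 171) = 143.
P[5]: D(K, 86) = 96.
P[6]: D(K, 49) = 91.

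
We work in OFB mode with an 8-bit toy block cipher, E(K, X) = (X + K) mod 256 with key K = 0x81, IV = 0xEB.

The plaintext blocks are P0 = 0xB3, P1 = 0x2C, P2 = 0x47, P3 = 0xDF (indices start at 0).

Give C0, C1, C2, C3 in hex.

OFB encryption: S_i = E(K, S_{i−1}) with S_{−1} = IV; C_i = P_i ⊕ S_i.
C0: S = E(K, 0xEB) = 0x6C; 0xB3 ⊕ 0x6C = 0xDF.
C1: S = E(K, 0x6C) = 0xED; 0x2C ⊕ 0xED = 0xC1.
C2: S = E(K, 0xED) = 0x6E; 0x47 ⊕ 0x6E = 0x29.
C3: S = E(K, 0x6E) = 0xEF; 0xDF ⊕ 0xEF = 0x30.

C0 = 0xDF, C1 = 0xC1, C2 = 0x29, C3 = 0x30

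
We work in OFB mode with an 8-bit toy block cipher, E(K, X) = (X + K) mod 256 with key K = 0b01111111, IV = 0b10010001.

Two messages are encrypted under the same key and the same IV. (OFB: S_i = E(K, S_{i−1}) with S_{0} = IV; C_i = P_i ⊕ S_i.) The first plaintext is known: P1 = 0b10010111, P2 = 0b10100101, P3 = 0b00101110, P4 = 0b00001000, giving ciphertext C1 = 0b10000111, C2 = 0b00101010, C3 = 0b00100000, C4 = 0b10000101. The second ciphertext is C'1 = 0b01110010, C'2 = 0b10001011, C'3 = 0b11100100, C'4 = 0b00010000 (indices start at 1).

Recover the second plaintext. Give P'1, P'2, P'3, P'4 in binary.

P'1 = 0b01100010, P'2 = 0b00000100, P'3 = 0b11101010, P'4 = 0b10011101

In OFB with a reused IV, both messages share the same keystream S_i, so C_i ⊕ C'_i = P_i ⊕ P'_i and thus P'_i = P_i ⊕ C_i ⊕ C'_i.
P'1: 0b10010111 ⊕ 0b10000111 ⊕ 0b01110010 = 0b01100010.
P'2: 0b10100101 ⊕ 0b00101010 ⊕ 0b10001011 = 0b00000100.
P'3: 0b00101110 ⊕ 0b00100000 ⊕ 0b11100100 = 0b11101010.
P'4: 0b00001000 ⊕ 0b10000101 ⊕ 0b00010000 = 0b10011101.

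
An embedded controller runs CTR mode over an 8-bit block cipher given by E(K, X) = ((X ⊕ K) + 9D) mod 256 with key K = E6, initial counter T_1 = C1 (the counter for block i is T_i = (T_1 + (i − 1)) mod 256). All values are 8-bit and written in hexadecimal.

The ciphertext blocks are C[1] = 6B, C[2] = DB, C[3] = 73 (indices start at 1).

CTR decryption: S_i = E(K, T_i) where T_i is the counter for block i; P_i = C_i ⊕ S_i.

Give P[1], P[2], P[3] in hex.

P[1]: T = C1, S = E(K, T) = C4; 6B ⊕ C4 = AF.
P[2]: T = C2, S = E(K, T) = C1; DB ⊕ C1 = 1A.
P[3]: T = C3, S = E(K, T) = C2; 73 ⊕ C2 = B1.

P[1] = AF, P[2] = 1A, P[3] = B1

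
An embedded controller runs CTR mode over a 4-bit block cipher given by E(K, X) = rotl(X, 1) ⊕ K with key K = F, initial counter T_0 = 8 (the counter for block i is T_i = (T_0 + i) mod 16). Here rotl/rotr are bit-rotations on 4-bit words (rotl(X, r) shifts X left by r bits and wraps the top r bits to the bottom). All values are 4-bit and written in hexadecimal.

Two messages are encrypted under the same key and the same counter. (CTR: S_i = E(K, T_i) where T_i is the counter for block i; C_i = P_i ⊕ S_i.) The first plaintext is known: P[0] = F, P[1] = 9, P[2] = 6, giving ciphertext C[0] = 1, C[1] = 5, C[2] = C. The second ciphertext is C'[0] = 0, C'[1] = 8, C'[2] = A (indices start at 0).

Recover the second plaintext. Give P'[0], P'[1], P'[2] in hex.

P'[0] = E, P'[1] = 4, P'[2] = 0

In CTR with a reused counter, both messages share the same keystream S_i, so C_i ⊕ C'_i = P_i ⊕ P'_i and thus P'_i = P_i ⊕ C_i ⊕ C'_i.
P'[0]: F ⊕ 1 ⊕ 0 = E.
P'[1]: 9 ⊕ 5 ⊕ 8 = 4.
P'[2]: 6 ⊕ C ⊕ A = 0.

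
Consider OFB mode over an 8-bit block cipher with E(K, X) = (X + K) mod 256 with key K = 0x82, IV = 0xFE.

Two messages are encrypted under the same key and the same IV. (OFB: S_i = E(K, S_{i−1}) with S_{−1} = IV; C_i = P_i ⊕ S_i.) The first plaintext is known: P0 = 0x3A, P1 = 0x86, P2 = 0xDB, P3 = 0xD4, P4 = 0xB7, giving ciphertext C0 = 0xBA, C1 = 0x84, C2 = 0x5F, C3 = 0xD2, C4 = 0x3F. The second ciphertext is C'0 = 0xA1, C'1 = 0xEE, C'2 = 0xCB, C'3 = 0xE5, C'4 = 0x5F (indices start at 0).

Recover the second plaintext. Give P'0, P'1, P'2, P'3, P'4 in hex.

P'0 = 0x21, P'1 = 0xEC, P'2 = 0x4F, P'3 = 0xE3, P'4 = 0xD7

In OFB with a reused IV, both messages share the same keystream S_i, so C_i ⊕ C'_i = P_i ⊕ P'_i and thus P'_i = P_i ⊕ C_i ⊕ C'_i.
P'0: 0x3A ⊕ 0xBA ⊕ 0xA1 = 0x21.
P'1: 0x86 ⊕ 0x84 ⊕ 0xEE = 0xEC.
P'2: 0xDB ⊕ 0x5F ⊕ 0xCB = 0x4F.
P'3: 0xD4 ⊕ 0xD2 ⊕ 0xE5 = 0xE3.
P'4: 0xB7 ⊕ 0x3F ⊕ 0x5F = 0xD7.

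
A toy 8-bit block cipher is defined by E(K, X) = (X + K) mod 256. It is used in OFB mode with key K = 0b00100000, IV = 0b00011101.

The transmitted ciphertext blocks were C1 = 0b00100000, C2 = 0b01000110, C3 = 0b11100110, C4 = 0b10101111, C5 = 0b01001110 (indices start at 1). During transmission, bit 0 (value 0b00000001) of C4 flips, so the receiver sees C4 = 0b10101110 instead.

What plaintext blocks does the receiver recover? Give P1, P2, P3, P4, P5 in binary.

OFB decryption: S_i = E(K, S_{i−1}) with S_{0} = IV; P_i = C_i ⊕ S_i.
Only C4 changed, to 0b10101110. In OFB, a change in C_i flips the same bit in P_i only; the keystream is unaffected. Decrypting the received ciphertext:
P1: S = E(K, 0b00011101) = 0b00111101; 0b00100000 ⊕ 0b00111101 = 0b00011101.
P2: S = E(K, 0b00111101) = 0b01011101; 0b01000110 ⊕ 0b01011101 = 0b00011011.
P3: S = E(K, 0b01011101) = 0b01111101; 0b11100110 ⊕ 0b01111101 = 0b10011011.
P4: S = E(K, 0b01111101) = 0b10011101; 0b10101110 ⊕ 0b10011101 = 0b00110011.
P5: S = E(K, 0b10011101) = 0b10111101; 0b01001110 ⊕ 0b10111101 = 0b11110011.
Blocks that differ from the original plaintext: P4.

P1 = 0b00011101, P2 = 0b00011011, P3 = 0b10011011, P4 = 0b00110011, P5 = 0b11110011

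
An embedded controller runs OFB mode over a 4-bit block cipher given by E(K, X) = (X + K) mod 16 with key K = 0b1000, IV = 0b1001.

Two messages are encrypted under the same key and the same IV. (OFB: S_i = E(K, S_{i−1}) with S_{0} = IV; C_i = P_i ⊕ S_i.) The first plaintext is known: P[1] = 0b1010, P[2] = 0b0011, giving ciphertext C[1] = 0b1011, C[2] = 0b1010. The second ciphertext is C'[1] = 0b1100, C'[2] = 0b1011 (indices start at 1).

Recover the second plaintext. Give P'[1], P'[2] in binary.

In OFB with a reused IV, both messages share the same keystream S_i, so C_i ⊕ C'_i = P_i ⊕ P'_i and thus P'_i = P_i ⊕ C_i ⊕ C'_i.
P'[1]: 0b1010 ⊕ 0b1011 ⊕ 0b1100 = 0b1101.
P'[2]: 0b0011 ⊕ 0b1010 ⊕ 0b1011 = 0b0010.

P'[1] = 0b1101, P'[2] = 0b0010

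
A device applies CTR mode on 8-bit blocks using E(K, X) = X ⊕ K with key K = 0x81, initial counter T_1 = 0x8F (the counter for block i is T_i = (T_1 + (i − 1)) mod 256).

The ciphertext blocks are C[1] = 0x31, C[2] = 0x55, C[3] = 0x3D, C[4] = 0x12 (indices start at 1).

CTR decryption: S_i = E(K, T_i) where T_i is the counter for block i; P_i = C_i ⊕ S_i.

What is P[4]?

P[4]: T = 0x92, S = E(K, T) = 0x13; 0x12 ⊕ 0x13 = 0x01.

P[4] = 0x01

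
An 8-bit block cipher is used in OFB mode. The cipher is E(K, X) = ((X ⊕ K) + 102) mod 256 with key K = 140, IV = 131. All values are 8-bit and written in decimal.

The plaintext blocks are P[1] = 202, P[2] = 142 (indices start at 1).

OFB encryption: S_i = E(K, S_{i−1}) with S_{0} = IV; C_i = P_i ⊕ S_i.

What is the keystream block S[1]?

C[1]: S = E(K, 131) = 117; 202 ⊕ 117 = 191.
So S[1] = 117.

117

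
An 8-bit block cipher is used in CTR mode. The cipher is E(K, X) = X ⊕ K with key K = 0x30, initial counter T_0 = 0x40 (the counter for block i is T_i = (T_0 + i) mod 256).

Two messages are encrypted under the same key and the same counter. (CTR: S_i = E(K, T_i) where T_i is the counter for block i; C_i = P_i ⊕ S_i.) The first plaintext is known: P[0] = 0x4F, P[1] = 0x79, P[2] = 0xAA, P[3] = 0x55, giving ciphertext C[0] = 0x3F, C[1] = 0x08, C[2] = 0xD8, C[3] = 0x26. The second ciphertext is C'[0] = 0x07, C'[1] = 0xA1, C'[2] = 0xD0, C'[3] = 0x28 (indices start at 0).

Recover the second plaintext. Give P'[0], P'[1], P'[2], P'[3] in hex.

In CTR with a reused counter, both messages share the same keystream S_i, so C_i ⊕ C'_i = P_i ⊕ P'_i and thus P'_i = P_i ⊕ C_i ⊕ C'_i.
P'[0]: 0x4F ⊕ 0x3F ⊕ 0x07 = 0x77.
P'[1]: 0x79 ⊕ 0x08 ⊕ 0xA1 = 0xD0.
P'[2]: 0xAA ⊕ 0xD8 ⊕ 0xD0 = 0xA2.
P'[3]: 0x55 ⊕ 0x26 ⊕ 0x28 = 0x5B.

P'[0] = 0x77, P'[1] = 0xD0, P'[2] = 0xA2, P'[3] = 0x5B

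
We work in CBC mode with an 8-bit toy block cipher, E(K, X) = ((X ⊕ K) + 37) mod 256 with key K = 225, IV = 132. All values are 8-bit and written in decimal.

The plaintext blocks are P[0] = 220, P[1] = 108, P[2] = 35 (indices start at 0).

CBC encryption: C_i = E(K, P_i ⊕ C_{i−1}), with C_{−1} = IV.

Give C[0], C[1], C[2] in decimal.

C[0]: P[0] ⊕ 132 = 88; E(K, 88) = 222.
C[1]: P[1] ⊕ 222 = 178; E(K, 178) = 120.
C[2]: P[2] ⊕ 120 = 91; E(K, 91) = 223.

C[0] = 222, C[1] = 120, C[2] = 223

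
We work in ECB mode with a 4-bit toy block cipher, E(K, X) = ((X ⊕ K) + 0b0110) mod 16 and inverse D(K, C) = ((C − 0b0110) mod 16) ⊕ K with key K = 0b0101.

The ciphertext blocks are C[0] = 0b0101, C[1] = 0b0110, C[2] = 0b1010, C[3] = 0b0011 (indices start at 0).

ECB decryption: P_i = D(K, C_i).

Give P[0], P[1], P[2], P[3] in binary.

P[0] = 0b1010, P[1] = 0b0101, P[2] = 0b0001, P[3] = 0b1000

P[0]: D(K, 0b0101) = 0b1010.
P[1]: D(K, 0b0110) = 0b0101.
P[2]: D(K, 0b1010) = 0b0001.
P[3]: D(K, 0b0011) = 0b1000.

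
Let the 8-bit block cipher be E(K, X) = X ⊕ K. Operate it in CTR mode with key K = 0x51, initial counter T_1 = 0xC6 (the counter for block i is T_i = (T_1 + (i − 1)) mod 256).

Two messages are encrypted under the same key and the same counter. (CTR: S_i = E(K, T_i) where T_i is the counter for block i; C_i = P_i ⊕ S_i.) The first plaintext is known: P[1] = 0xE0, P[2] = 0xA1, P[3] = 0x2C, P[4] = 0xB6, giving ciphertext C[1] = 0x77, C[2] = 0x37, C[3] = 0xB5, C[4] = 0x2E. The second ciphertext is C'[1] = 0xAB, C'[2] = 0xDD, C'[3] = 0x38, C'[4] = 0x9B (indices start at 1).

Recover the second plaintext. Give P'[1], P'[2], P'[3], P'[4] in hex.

In CTR with a reused counter, both messages share the same keystream S_i, so C_i ⊕ C'_i = P_i ⊕ P'_i and thus P'_i = P_i ⊕ C_i ⊕ C'_i.
P'[1]: 0xE0 ⊕ 0x77 ⊕ 0xAB = 0x3C.
P'[2]: 0xA1 ⊕ 0x37 ⊕ 0xDD = 0x4B.
P'[3]: 0x2C ⊕ 0xB5 ⊕ 0x38 = 0xA1.
P'[4]: 0xB6 ⊕ 0x2E ⊕ 0x9B = 0x03.

P'[1] = 0x3C, P'[2] = 0x4B, P'[3] = 0xA1, P'[4] = 0x03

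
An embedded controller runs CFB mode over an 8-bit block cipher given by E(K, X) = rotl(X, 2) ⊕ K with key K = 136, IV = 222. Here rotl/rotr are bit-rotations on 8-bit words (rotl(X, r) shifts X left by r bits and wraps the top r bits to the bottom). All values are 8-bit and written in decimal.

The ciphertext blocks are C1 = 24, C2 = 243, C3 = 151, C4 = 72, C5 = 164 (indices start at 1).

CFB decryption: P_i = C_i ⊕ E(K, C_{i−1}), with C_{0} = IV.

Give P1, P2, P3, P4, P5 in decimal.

P1: E(K, 222) = 243; 24 ⊕ 243 = 235.
P2: E(K, 24) = 232; 243 ⊕ 232 = 27.
P3: E(K, 243) = 71; 151 ⊕ 71 = 208.
P4: E(K, 151) = 214; 72 ⊕ 214 = 158.
P5: E(K, 72) = 169; 164 ⊕ 169 = 13.

P1 = 235, P2 = 27, P3 = 208, P4 = 158, P5 = 13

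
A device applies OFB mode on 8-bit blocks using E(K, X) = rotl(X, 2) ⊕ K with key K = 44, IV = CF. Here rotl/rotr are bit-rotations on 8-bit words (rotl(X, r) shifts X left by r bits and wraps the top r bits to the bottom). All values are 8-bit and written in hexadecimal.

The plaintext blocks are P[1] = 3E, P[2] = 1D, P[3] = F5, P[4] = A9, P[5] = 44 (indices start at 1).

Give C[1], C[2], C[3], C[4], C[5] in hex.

OFB encryption: S_i = E(K, S_{i−1}) with S_{0} = IV; C_i = P_i ⊕ S_i.
C[1]: S = E(K, CF) = 7B; 3E ⊕ 7B = 45.
C[2]: S = E(K, 7B) = A9; 1D ⊕ A9 = B4.
C[3]: S = E(K, A9) = E2; F5 ⊕ E2 = 17.
C[4]: S = E(K, E2) = CF; A9 ⊕ CF = 66.
C[5]: S = E(K, CF) = 7B; 44 ⊕ 7B = 3F.

C[1] = 45, C[2] = B4, C[3] = 17, C[4] = 66, C[5] = 3F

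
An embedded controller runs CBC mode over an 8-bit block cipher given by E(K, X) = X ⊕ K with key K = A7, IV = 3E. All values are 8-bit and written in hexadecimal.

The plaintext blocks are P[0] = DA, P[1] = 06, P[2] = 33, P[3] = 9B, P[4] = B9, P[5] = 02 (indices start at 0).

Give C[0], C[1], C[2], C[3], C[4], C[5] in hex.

C[0] = 43, C[1] = E2, C[2] = 76, C[3] = 4A, C[4] = 54, C[5] = F1

CBC encryption: C_i = E(K, P_i ⊕ C_{i−1}), with C_{−1} = IV.
C[0]: P[0] ⊕ 3E = E4; E(K, E4) = 43.
C[1]: P[1] ⊕ 43 = 45; E(K, 45) = E2.
C[2]: P[2] ⊕ E2 = D1; E(K, D1) = 76.
C[3]: P[3] ⊕ 76 = ED; E(K, ED) = 4A.
C[4]: P[4] ⊕ 4A = F3; E(K, F3) = 54.
C[5]: P[5] ⊕ 54 = 56; E(K, 56) = F1.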